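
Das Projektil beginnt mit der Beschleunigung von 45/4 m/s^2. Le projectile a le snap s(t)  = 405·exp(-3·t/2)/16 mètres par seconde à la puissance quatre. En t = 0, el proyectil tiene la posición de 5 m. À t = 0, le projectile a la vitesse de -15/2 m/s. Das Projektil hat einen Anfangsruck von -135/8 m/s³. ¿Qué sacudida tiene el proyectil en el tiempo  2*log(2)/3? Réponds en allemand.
Um dies zu lösen, müssen wir 1 Stammfunktion unserer Gleichung für den Snap s(t) = 405·exp(-3·t/2)/16 finden. Durch Integration von dem Snap und Verwendung der Anfangsbedingung j(0) = -135/8, erhalten wir j(t) = -135·exp(-3·t/2)/8. Aus der Gleichung für den Ruck j(t) = -135·exp(-3·t/2)/8, setzen wir t = 2*log(2)/3 ein und erhalten j = -135/16.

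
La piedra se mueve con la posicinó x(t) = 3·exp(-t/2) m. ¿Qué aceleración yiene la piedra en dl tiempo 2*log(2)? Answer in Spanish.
Debemos derivar nuestra ecuación de la posición x(t) = 3·exp(-t/2) 2 veces. Derivando la posición, obtenemos la velocidad: v(t) = -3·exp(-t/2)/2. Tomando d/dt de v(t), encontramos a(t) = 3·exp(-t/2)/4. Usando a(t) = 3·exp(-t/2)/4 y sustituyendo t = 2*log(2), encontramos a = 3/8.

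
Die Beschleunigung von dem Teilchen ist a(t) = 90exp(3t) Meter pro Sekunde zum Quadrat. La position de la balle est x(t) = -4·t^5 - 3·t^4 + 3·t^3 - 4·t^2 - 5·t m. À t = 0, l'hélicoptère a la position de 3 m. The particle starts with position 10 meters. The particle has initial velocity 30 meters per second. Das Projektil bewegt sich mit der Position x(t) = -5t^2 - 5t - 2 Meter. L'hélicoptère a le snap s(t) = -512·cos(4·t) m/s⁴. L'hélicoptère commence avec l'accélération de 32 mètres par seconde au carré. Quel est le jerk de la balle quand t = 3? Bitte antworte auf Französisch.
En partant de la position x(t) = -4·t^5 - 3·t^4 + 3·t^3 - 4·t^2 - 5·t, nous prenons 3 dérivées. En prenant d/dt de x(t), nous trouvons v(t) = -20·t^4 - 12·t^3 + 9·t^2 - 8·t - 5. La dérivée de la vitesse donne l'accélération: a(t) = -80·t^3 - 36·t^2 + 18·t - 8. La dérivée de l'accélération donne le jerk: j(t) = -240·t^2 - 72·t + 18. En utilisant j(t) = -240·t^2 - 72·t + 18 et en substituant t = 3, nous trouvons j = -2358.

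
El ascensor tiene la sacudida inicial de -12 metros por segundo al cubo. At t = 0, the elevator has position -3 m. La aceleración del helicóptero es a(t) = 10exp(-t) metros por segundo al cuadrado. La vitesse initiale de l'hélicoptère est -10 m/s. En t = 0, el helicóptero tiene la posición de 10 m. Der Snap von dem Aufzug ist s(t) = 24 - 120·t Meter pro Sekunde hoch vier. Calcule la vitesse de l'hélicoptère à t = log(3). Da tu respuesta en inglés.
We need to integrate our acceleration equation a(t) = 10·exp(-t) 1 time. The integral of acceleration, with v(0) = -10, gives velocity: v(t) = -10·exp(-t). From the given velocity equation v(t) = -10·exp(-t), we substitute t = log(3) to get v = -10/3.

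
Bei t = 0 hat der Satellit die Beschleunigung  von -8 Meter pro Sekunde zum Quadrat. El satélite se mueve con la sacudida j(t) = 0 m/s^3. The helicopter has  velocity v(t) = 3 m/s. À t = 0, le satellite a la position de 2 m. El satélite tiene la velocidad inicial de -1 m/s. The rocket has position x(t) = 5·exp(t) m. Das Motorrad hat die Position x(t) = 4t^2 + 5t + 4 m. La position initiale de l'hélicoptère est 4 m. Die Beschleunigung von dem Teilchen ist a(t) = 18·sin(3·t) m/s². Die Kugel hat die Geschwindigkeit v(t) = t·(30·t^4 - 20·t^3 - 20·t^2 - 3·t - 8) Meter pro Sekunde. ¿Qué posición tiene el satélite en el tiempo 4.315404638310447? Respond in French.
Pour résoudre ceci, nous devons prendre 3 primitives de notre équation du jerk j(t) = 0. En prenant ∫j(t)dt et en appliquant a(0) = -8, nous trouvons a(t) = -8. La primitive de l'accélération, avec v(0) = -1, donne la vitesse: v(t) = -8·t - 1. En intégrant la vitesse et en utilisant la condition initiale x(0) = 2, nous obtenons x(t) = -4·t^2 - t + 2. En utilisant x(t) = -4·t^2 - t + 2 et en substituant t = 4.315404638310447, nous trouvons x = -76.8062734077157.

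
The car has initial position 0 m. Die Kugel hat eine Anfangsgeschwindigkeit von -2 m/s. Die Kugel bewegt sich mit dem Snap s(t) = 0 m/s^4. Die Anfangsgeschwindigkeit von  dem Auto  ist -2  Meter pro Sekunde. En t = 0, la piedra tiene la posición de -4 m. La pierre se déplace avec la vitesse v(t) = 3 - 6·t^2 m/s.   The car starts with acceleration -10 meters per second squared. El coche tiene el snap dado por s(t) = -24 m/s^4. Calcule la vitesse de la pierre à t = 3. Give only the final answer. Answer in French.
v(3) = -51.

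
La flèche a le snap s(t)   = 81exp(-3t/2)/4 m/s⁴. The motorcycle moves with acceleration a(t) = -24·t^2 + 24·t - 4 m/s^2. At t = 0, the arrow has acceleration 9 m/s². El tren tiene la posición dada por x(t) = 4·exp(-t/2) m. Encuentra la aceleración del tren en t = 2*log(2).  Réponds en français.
Nous devons dériver notre équation de la position x(t) = 4·exp(-t/2) 2 fois. La dérivée de la position donne la vitesse: v(t) = -2·exp(-t/2). La dérivée de la vitesse donne l'accélération: a(t) = exp(-t/2). En utilisant a(t) = exp(-t/2) et en substituant t = 2*log(2), nous trouvons a = 1/2.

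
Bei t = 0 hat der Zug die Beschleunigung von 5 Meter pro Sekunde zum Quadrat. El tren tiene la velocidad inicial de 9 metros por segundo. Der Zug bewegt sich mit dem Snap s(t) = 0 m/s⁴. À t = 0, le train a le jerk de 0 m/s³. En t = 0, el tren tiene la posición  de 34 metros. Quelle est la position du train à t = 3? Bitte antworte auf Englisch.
We must find the integral of our snap equation s(t) = 0 4 times. The integral of snap, with j(0) = 0, gives jerk: j(t) = 0. Finding the integral of j(t) and using a(0) = 5: a(t) = 5. Finding the antiderivative of a(t) and using v(0) = 9: v(t) = 5·t + 9. The antiderivative of velocity is position. Using x(0) = 34, we get x(t) = 5·t^2/2 + 9·t + 34. We have position x(t) = 5·t^2/2 + 9·t + 34. Substituting t = 3: x(3) = 167/2.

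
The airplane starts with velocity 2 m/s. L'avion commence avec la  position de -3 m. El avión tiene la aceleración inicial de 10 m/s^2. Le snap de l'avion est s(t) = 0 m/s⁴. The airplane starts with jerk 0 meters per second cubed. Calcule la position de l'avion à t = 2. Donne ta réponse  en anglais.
We need to integrate our snap equation s(t) = 0 4 times. The antiderivative of snap is jerk. Using j(0) = 0, we get j(t) = 0. Finding the antiderivative of j(t) and using a(0) = 10: a(t) = 10. The integral of acceleration is velocity. Using v(0) = 2, we get v(t) = 10·t + 2. Finding the antiderivative of v(t) and using x(0) = -3: x(t) = 5·t^2 + 2·t - 3. From the given position equation x(t) = 5·t^2 + 2·t - 3, we substitute t = 2 to get x = 21.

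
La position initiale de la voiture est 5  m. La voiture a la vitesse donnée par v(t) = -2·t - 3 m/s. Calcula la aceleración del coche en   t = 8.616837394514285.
Debemos derivar nuestra ecuación de la velocidad v(t) = -2·t - 3 1 vez. Derivando la velocidad, obtenemos la aceleración: a(t) = -2. De la ecuación de la aceleración a(t) = -2, sustituimos t = 8.616837394514285 para obtener a = -2.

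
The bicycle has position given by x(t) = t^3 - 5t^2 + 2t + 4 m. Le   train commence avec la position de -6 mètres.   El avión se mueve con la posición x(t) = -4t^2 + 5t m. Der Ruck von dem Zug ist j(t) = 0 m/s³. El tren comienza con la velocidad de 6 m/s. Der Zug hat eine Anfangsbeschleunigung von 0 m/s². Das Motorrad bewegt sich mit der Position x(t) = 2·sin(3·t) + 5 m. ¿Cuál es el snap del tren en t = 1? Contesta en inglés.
To solve this, we need to take 1 derivative of our jerk equation j(t) = 0. Differentiating jerk, we get snap: s(t) = 0. Using s(t) = 0 and substituting t = 1, we find s = 0.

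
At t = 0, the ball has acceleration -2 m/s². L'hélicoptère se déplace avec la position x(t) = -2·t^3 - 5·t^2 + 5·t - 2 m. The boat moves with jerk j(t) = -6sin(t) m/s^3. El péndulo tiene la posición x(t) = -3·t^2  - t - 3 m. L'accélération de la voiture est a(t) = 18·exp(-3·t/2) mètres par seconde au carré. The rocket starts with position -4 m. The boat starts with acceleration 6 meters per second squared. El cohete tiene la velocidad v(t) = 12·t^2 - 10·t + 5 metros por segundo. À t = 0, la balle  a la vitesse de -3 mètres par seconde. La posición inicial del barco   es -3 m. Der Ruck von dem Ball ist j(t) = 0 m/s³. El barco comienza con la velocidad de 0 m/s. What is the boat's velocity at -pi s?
To find the answer, we compute 2 antiderivatives of j(t) = -6·sin(t). Finding the integral of j(t) and using a(0) = 6: a(t) = 6·cos(t). The integral of acceleration is velocity. Using v(0) = 0, we get v(t) = 6·sin(t). Using v(t) = 6·sin(t) and substituting t = -pi, we find v = 0.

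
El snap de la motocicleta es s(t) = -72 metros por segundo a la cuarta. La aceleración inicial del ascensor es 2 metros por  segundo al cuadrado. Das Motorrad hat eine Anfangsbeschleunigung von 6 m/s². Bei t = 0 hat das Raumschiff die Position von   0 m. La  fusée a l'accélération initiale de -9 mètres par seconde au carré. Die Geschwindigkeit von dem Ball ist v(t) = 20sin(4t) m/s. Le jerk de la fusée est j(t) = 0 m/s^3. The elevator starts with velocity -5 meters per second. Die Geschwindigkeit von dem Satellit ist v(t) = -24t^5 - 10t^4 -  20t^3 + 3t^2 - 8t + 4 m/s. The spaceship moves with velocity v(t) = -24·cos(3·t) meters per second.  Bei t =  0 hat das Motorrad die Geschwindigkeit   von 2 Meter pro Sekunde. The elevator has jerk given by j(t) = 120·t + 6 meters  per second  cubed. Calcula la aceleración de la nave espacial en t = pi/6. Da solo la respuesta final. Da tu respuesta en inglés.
At t = pi/6, a = 72.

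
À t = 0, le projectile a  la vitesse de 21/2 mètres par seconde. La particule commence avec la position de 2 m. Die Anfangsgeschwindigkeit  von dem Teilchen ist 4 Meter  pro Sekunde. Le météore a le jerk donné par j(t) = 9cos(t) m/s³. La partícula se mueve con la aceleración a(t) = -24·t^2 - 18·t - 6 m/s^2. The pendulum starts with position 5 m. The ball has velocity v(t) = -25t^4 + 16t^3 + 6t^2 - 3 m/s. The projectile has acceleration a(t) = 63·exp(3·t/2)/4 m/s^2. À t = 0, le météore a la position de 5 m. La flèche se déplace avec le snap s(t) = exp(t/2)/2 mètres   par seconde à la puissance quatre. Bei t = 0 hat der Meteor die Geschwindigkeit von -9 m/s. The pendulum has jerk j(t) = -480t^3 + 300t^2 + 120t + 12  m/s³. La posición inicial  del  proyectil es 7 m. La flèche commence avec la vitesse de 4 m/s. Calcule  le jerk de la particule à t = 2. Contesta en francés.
En partant de l'accélération a(t) = -24·t^2 - 18·t - 6, nous prenons 1 dérivée. La dérivée de l'accélération donne le jerk: j(t) = -48·t - 18. De l'équation du jerk j(t) = -48·t - 18, nous substituons t = 2 pour obtenir j = -114.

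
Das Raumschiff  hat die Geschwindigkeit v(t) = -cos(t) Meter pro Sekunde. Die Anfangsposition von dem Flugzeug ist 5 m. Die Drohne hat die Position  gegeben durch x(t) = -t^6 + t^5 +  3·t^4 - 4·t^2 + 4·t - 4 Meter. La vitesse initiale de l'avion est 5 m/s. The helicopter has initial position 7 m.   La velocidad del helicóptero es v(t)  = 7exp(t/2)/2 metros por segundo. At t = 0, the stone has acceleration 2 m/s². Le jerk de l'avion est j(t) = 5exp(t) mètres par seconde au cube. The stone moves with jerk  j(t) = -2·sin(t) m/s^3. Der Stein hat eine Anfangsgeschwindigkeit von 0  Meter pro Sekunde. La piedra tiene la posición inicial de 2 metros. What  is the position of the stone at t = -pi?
To find the answer, we compute 3 integrals of j(t) = -2·sin(t). Taking ∫j(t)dt and applying a(0) = 2, we find a(t) = 2·cos(t). The antiderivative of acceleration is velocity. Using v(0) = 0, we get v(t) = 2·sin(t). Finding the antiderivative of v(t) and using x(0) = 2: x(t) = 4 - 2·cos(t). From the given position equation x(t) = 4 - 2·cos(t), we substitute t = -pi to get x = 6.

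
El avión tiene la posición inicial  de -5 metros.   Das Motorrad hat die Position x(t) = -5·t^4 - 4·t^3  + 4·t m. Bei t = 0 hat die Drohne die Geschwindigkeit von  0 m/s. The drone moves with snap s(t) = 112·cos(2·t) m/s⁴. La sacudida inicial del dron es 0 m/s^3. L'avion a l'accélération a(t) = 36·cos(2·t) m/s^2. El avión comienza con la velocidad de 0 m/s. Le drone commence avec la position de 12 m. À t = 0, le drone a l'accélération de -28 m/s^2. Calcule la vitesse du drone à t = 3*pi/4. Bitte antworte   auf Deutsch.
Wir müssen das Integral unserer Gleichung für den Snap s(t) = 112·cos(2·t) 3-mal finden. Mit ∫s(t)dt und Anwendung von j(0) = 0, finden wir j(t) = 56·sin(2·t). Das Integral von dem Ruck ist die Beschleunigung. Mit a(0) = -28 erhalten wir a(t) = -28·cos(2·t). Das Integral von der Beschleunigung ist die Geschwindigkeit. Mit v(0) = 0 erhalten wir v(t) = -14·sin(2·t). Mit v(t) = -14·sin(2·t) und Einsetzen von t = 3*pi/4, finden wir v = 14.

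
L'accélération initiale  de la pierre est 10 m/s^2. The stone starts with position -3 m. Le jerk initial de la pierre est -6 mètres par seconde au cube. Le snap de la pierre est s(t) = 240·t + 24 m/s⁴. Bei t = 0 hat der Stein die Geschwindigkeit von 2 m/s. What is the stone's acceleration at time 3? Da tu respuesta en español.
Partiendo del snap s(t) = 240·t + 24, tomamos 2 integrales. Tomando ∫s(t)dt y aplicando j(0) = -6, encontramos j(t) = 120·t^2 + 24·t - 6. La antiderivada de la sacudida es la aceleración. Usando a(0) = 10, obtenemos a(t) = 40·t^3 + 12·t^2 - 6·t + 10. Tenemos la aceleración a(t) = 40·t^3 + 12·t^2 - 6·t + 10. Sustituyendo t = 3: a(3) = 1180.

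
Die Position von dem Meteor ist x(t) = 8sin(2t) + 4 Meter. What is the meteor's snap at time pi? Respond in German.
Wir müssen unsere Gleichung für die Position x(t) = 8·sin(2·t) + 4 4-mal ableiten. Mit d/dt von x(t) finden wir v(t) = 16·cos(2·t). Die Ableitung von der Geschwindigkeit ergibt die Beschleunigung: a(t) = -32·sin(2·t). Mit d/dt von a(t) finden wir j(t) = -64·cos(2·t). Durch Ableiten von dem Ruck erhalten wir den Snap: s(t) = 128·sin(2·t). Aus der Gleichung für den Snap s(t) = 128·sin(2·t), setzen wir t = pi ein und erhalten s = 0.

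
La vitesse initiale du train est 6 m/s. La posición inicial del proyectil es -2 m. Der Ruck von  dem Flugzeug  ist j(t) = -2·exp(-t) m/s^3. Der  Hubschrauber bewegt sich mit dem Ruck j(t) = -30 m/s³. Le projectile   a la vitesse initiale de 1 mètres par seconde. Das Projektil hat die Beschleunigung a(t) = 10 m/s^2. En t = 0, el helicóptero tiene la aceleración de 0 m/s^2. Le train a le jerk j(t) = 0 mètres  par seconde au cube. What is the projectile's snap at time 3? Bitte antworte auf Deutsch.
Ausgehend von der Beschleunigung a(t) = 10, nehmen wir 2 Ableitungen. Mit d/dt von a(t) finden wir j(t) = 0. Die Ableitung von dem Ruck ergibt den Snap: s(t) = 0. Mit s(t) = 0 und Einsetzen von t = 3, finden wir s = 0.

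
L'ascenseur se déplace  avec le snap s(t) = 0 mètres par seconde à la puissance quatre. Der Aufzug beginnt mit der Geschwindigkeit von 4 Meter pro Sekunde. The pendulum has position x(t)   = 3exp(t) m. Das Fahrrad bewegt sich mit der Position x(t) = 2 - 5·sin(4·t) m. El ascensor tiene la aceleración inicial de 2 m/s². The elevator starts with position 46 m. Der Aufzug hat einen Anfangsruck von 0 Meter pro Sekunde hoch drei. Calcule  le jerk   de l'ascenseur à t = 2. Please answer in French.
En partant du snap s(t) = 0, nous prenons 1 primitive. En prenant ∫s(t)dt et en appliquant j(0) = 0, nous trouvons j(t) = 0. En utilisant j(t) = 0 et en substituant t = 2, nous trouvons j = 0.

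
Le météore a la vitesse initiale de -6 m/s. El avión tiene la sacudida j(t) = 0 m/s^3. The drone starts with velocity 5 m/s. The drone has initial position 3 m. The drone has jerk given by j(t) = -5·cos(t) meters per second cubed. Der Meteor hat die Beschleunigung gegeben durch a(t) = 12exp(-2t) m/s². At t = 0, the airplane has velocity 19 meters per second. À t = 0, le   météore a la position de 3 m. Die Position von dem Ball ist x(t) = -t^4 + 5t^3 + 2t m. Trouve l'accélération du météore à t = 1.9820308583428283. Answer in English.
From the given acceleration equation a(t) = 12·exp(-2·t), we substitute t = 1.9820308583428283 to get a = 0.227830108281592.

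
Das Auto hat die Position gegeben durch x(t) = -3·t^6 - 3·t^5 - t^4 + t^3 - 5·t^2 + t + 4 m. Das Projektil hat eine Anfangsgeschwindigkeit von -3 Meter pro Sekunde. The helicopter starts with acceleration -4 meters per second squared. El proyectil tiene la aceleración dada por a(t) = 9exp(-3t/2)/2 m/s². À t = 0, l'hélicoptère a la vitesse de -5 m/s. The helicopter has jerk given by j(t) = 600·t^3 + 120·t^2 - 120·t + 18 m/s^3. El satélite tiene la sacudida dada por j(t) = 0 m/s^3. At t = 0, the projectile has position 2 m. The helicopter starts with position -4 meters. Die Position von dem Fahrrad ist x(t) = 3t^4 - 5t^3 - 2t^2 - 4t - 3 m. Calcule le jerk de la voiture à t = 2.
Nous devons dériver notre équation de la position x(t) = -3·t^6 - 3·t^5 - t^4 + t^3 - 5·t^2 + t + 4 3 fois. En prenant d/dt de x(t), nous trouvons v(t) = -18·t^5 - 15·t^4 - 4·t^3 + 3·t^2 - 10·t + 1. En dérivant la vitesse, nous obtenons l'accélération: a(t) = -90·t^4 - 60·t^3 - 12·t^2 + 6·t - 10. En prenant d/dt de a(t), nous trouvons j(t) = -360·t^3 - 180·t^2 - 24·t + 6. En utilisant j(t) = -360·t^3 - 180·t^2 - 24·t + 6 et en substituant t = 2, nous trouvons j = -3642.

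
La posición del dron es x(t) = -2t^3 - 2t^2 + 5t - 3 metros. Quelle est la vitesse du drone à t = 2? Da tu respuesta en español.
Partiendo de la posición x(t) = -2·t^3 - 2·t^2 + 5·t - 3, tomamos 1 derivada. Derivando la posición, obtenemos la velocidad: v(t) = -6·t^2 - 4·t + 5. Tenemos la velocidad v(t) = -6·t^2 - 4·t + 5. Sustituyendo t = 2: v(2) = -27.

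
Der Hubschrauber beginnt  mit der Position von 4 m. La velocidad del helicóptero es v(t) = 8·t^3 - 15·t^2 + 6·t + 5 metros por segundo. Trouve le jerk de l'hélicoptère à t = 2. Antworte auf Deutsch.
Ausgehend von der Geschwindigkeit v(t) = 8·t^3 - 15·t^2 + 6·t + 5, nehmen wir 2 Ableitungen. Mit d/dt von v(t) finden wir a(t) = 24·t^2 - 30·t + 6. Mit d/dt von a(t) finden wir j(t) = 48·t - 30. Mit j(t) = 48·t - 30 und Einsetzen von t = 2, finden wir j = 66.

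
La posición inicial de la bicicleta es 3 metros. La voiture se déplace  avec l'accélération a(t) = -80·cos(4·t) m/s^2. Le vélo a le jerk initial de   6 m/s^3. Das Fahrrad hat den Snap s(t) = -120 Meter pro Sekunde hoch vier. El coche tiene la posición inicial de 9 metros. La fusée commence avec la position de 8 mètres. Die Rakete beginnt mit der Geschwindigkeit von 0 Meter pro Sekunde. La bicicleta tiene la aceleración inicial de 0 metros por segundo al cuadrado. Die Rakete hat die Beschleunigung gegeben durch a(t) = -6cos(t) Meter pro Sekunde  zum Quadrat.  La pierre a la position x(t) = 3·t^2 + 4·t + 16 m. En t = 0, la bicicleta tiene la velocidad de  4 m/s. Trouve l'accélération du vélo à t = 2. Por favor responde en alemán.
Wir müssen die Stammfunktion unserer Gleichung für den Snap s(t) = -120 2-mal finden. Die Stammfunktion von dem Snap, mit j(0) = 6, ergibt den Ruck: j(t) = 6 - 120·t. Mit ∫j(t)dt und Anwendung von a(0) = 0, finden wir a(t) = 6·t·(1 - 10·t). Aus der Gleichung für die Beschleunigung a(t) = 6·t·(1 - 10·t), setzen wir t = 2 ein und erhalten a = -228.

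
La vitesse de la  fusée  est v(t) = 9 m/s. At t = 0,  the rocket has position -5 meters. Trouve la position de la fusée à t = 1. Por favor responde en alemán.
Ausgehend von der Geschwindigkeit v(t) = 9, nehmen wir 1 Stammfunktion. Mit ∫v(t)dt und Anwendung von x(0) = -5, finden wir x(t) = 9·t - 5. Mit x(t) = 9·t - 5 und Einsetzen von t = 1, finden wir x = 4.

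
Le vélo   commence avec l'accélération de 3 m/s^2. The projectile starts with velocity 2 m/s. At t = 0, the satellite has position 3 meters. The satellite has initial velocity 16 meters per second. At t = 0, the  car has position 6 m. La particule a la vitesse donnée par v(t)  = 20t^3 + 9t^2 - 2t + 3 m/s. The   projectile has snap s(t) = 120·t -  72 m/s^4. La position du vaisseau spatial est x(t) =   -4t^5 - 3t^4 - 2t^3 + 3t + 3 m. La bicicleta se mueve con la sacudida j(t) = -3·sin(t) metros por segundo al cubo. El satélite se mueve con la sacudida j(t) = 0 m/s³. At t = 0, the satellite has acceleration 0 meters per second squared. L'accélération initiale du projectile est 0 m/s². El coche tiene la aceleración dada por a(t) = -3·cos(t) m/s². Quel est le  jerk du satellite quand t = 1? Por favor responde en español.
Tenemos la sacudida j(t) = 0. Sustituyendo t = 1: j(1) = 0.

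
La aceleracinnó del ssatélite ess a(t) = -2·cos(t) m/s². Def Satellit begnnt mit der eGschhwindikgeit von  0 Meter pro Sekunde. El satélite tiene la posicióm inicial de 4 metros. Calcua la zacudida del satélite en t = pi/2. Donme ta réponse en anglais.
Starting from acceleration a(t) = -2·cos(t), we take 1 derivative. Taking d/dt of a(t), we find j(t) = 2·sin(t). From the given jerk equation j(t) = 2·sin(t), we substitute t = pi/2 to get j = 2.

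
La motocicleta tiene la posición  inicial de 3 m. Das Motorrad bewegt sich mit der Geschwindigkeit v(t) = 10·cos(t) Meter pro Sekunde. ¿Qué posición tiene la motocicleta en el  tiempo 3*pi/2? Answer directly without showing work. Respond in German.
Die Antwort ist -7.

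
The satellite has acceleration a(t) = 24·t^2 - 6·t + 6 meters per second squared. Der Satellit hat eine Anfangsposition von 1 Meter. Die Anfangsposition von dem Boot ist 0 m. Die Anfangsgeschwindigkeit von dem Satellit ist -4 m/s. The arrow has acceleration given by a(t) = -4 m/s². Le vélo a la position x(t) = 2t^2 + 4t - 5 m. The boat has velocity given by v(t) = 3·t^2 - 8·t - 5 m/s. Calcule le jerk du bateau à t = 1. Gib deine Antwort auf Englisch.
To solve this, we need to take 2 derivatives of our velocity equation v(t) = 3·t^2 - 8·t - 5. Differentiating velocity, we get acceleration: a(t) = 6·t - 8. Differentiating acceleration, we get jerk: j(t) = 6. Using j(t) = 6 and substituting t = 1, we find j = 6.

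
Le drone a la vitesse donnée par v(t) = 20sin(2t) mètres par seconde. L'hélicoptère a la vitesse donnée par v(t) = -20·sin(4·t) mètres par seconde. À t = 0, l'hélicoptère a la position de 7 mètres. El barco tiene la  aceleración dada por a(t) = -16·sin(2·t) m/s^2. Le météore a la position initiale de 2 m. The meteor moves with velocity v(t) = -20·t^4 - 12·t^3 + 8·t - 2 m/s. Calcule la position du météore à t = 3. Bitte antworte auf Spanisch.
Para resolver esto, necesitamos tomar 1 integral de nuestra ecuación de la velocidad v(t) = -20·t^4 - 12·t^3 + 8·t - 2. La integral de la velocidad es la posición. Usando x(0) = 2, obtenemos x(t) = -4·t^5 - 3·t^4 + 4·t^2 - 2·t + 2. Tenemos la posición x(t) = -4·t^5 - 3·t^4 + 4·t^2 - 2·t + 2. Sustituyendo t = 3: x(3) = -1183.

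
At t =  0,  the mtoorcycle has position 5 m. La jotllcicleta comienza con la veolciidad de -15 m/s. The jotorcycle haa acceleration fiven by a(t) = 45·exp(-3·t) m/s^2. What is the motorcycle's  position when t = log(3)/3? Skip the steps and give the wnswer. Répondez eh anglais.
The position at t = log(3)/3 is x = 5/3.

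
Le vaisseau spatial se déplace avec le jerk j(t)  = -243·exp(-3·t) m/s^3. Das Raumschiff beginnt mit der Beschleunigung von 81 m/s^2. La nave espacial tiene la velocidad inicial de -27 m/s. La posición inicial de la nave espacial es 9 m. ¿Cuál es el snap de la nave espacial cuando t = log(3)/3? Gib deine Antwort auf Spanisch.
Para resolver esto, necesitamos tomar 1 derivada de nuestra ecuación de la sacudida j(t) = -243·exp(-3·t). Derivando la sacudida, obtenemos el snap: s(t) = 729·exp(-3·t). De la ecuación del snap s(t) = 729·exp(-3·t), sustituimos t = log(3)/3 para obtener s = 243.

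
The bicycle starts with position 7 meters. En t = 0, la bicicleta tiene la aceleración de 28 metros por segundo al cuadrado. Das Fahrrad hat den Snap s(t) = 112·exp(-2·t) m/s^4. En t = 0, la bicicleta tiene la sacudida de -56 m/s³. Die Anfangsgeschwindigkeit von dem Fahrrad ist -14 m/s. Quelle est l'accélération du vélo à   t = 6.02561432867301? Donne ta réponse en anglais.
To find the answer, we compute 2 antiderivatives of s(t) = 112·exp(-2·t). The integral of snap is jerk. Using j(0) = -56, we get j(t) = -56·exp(-2·t). Taking ∫j(t)dt and applying a(0) = 28, we find a(t) = 28·exp(-2·t). From the given acceleration equation a(t) = 28·exp(-2·t), we substitute t = 6.02561432867301 to get a = 0.000163446612962612.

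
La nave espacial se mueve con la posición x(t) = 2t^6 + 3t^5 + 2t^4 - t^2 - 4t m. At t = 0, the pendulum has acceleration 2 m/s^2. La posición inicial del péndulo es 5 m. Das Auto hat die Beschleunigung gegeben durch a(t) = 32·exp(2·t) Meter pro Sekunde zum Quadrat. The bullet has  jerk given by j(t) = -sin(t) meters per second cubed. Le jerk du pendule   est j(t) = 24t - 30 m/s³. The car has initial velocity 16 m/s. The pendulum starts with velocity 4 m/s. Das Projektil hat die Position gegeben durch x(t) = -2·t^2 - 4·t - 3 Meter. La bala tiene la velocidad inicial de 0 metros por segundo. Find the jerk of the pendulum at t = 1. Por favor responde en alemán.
Wir haben den Ruck j(t) = 24·t - 30. Durch Einsetzen von t = 1: j(1) = -6.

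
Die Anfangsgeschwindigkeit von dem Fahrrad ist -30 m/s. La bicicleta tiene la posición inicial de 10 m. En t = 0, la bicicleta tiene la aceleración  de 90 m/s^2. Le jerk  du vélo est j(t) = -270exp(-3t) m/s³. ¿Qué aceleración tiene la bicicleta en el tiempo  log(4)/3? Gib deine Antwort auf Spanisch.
Necesitamos integrar nuestra ecuación de la sacudida j(t) = -270·exp(-3·t) 1 vez. La integral de la sacudida, con a(0) = 90, da la aceleración: a(t) = 90·exp(-3·t). Usando a(t) = 90·exp(-3·t) y sustituyendo t = log(4)/3, encontramos a = 45/2.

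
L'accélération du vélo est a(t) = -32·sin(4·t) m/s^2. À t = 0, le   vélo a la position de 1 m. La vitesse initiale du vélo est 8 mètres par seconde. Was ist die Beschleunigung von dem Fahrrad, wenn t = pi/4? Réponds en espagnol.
Usando a(t) = -32·sin(4·t) y sustituyendo t = pi/4, encontramos a = 0.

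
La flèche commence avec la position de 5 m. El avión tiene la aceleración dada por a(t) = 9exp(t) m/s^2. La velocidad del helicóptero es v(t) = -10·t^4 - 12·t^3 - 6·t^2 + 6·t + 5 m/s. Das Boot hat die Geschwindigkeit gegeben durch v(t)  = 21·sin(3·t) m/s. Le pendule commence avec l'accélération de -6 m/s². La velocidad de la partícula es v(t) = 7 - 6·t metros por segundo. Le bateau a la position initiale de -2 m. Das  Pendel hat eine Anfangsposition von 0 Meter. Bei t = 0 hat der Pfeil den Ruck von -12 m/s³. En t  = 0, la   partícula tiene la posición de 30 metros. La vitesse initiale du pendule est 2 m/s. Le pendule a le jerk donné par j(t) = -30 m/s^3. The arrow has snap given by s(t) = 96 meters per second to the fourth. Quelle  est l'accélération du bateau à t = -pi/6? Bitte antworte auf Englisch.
We must differentiate our velocity equation v(t) = 21·sin(3·t) 1 time. Taking d/dt of v(t), we find a(t) = 63·cos(3·t). Using a(t) = 63·cos(3·t) and substituting t = -pi/6, we find a = 0.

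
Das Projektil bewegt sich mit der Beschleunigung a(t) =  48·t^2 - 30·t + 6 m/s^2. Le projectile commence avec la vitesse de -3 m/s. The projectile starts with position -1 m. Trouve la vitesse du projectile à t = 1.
Pour résoudre ceci, nous devons prendre 1 primitive de notre équation de l'accélération a(t) = 48·t^2 - 30·t + 6. L'intégrale de l'accélération est la vitesse. En utilisant v(0) = -3, nous obtenons v(t) = 16·t^3 - 15·t^2 + 6·t - 3. De l'équation de la vitesse v(t) = 16·t^3 - 15·t^2 + 6·t - 3, nous substituons t = 1 pour obtenir v = 4.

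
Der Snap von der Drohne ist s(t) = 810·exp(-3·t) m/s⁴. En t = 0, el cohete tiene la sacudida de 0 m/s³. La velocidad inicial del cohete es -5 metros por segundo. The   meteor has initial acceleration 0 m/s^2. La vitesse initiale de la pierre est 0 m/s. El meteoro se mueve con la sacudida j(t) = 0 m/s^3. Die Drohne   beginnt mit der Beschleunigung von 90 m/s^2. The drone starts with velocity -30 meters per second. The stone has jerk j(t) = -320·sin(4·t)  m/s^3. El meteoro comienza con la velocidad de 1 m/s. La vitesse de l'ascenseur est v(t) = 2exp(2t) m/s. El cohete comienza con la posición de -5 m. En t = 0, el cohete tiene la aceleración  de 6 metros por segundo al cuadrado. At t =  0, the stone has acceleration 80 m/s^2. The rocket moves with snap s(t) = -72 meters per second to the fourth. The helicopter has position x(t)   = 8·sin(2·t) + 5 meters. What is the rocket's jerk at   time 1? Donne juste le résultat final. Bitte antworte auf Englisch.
The answer is -72.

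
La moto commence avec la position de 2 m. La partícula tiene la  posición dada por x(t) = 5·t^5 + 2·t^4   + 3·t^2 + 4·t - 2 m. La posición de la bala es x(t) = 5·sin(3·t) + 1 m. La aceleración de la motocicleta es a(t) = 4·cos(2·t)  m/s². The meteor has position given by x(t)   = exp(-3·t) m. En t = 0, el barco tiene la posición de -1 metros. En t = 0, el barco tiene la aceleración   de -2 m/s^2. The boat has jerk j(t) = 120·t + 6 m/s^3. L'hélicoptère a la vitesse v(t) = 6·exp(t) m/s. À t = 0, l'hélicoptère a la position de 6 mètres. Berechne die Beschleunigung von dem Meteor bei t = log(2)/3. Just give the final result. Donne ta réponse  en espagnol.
En t = log(2)/3, a = 9/2.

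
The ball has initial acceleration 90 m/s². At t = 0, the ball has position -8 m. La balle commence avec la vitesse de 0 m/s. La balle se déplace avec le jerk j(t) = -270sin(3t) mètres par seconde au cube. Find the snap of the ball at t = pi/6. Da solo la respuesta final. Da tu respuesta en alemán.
Bei t = pi/6, s = 0.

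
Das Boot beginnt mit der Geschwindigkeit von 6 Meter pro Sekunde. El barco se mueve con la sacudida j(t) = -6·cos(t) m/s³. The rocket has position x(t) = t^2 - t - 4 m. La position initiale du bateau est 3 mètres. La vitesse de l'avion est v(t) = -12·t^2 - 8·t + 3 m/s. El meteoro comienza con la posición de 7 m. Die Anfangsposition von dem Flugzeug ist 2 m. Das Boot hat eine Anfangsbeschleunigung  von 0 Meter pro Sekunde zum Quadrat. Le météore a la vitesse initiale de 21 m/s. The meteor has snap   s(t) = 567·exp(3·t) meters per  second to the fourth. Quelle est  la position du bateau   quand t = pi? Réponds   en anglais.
To solve this, we need to take 3 antiderivatives of our jerk equation j(t) = -6·cos(t). Taking ∫j(t)dt and applying a(0) = 0, we find a(t) = -6·sin(t). Taking ∫a(t)dt and applying v(0) = 6, we find v(t) = 6·cos(t). Integrating velocity and using the initial condition x(0) = 3, we get x(t) = 6·sin(t) + 3. From the given position equation x(t) = 6·sin(t) + 3, we substitute t = pi to get x = 3.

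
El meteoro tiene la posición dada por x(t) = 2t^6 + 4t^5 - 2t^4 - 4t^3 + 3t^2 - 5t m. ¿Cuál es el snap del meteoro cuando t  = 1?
Para resolver esto, necesitamos tomar 4 derivadas de nuestra ecuación de la posición x(t) = 2·t^6 + 4·t^5 - 2·t^4 - 4·t^3 + 3·t^2 - 5·t. Derivando la posición, obtenemos la velocidad: v(t) = 12·t^5 + 20·t^4 - 8·t^3 - 12·t^2 + 6·t - 5. Tomando d/dt de v(t), encontramos a(t) = 60·t^4 + 80·t^3 - 24·t^2 - 24·t + 6. Tomando d/dt de a(t), encontramos j(t) = 240·t^3 + 240·t^2 - 48·t - 24. Derivando la sacudida, obtenemos el snap: s(t) = 720·t^2 + 480·t - 48. Usando s(t) = 720·t^2 + 480·t - 48 y sustituyendo t = 1, encontramos s = 1152.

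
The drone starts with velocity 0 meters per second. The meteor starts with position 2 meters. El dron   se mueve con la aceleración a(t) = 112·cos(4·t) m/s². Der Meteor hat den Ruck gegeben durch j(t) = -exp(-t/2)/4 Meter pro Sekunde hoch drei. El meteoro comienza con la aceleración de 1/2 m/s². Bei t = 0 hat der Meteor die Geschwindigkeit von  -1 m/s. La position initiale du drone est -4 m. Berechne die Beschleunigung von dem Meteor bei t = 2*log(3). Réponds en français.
Pour résoudre ceci, nous devons prendre 1 intégrale de notre équation du jerk j(t) = -exp(-t/2)/4. En prenant ∫j(t)dt et en appliquant a(0) = 1/2, nous trouvons a(t) = exp(-t/2)/2. De l'équation de l'accélération a(t) = exp(-t/2)/2, nous substituons t = 2*log(3) pour obtenir a = 1/6.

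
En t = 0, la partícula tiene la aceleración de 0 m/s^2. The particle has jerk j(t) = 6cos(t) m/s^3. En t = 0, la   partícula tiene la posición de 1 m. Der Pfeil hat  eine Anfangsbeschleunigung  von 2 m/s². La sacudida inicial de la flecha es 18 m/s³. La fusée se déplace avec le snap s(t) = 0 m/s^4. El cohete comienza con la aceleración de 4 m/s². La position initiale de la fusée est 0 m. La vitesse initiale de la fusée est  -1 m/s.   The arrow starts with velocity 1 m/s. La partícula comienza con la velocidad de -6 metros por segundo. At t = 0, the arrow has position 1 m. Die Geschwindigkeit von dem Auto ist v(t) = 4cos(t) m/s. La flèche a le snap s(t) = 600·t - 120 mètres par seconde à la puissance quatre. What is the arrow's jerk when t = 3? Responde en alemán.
Wir müssen unsere Gleichung für den Snap s(t) = 600·t - 120 1-mal integrieren. Durch Integration von dem Snap und Verwendung der Anfangsbedingung j(0) = 18, erhalten wir j(t) = 300·t^2 - 120·t + 18. Wir haben den Ruck j(t) = 300·t^2 - 120·t + 18. Durch Einsetzen von t = 3: j(3) = 2358.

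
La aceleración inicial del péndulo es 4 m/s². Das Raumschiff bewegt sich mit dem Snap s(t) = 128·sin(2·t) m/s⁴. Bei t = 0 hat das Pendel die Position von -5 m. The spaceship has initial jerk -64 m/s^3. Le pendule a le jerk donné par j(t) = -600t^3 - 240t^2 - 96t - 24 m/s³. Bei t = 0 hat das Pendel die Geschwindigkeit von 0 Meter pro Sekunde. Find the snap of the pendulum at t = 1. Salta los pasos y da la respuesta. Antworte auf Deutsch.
Die Antwort ist -2376.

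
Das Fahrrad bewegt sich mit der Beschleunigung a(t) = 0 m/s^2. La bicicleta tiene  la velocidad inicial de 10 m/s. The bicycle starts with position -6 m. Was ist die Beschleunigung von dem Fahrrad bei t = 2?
Wir haben die Beschleunigung a(t) = 0. Durch Einsetzen von t = 2: a(2) = 0.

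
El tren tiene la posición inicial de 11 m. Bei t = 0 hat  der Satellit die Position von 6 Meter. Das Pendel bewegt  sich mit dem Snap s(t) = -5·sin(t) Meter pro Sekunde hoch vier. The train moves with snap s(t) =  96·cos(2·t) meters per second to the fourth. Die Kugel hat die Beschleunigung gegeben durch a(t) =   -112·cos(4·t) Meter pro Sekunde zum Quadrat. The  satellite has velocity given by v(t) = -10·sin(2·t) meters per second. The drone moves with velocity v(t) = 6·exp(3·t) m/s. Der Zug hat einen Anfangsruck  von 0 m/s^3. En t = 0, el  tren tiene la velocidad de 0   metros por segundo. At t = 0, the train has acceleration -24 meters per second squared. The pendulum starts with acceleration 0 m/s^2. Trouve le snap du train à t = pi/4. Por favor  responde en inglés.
Using s(t) = 96·cos(2·t) and substituting t = pi/4, we find s = 0.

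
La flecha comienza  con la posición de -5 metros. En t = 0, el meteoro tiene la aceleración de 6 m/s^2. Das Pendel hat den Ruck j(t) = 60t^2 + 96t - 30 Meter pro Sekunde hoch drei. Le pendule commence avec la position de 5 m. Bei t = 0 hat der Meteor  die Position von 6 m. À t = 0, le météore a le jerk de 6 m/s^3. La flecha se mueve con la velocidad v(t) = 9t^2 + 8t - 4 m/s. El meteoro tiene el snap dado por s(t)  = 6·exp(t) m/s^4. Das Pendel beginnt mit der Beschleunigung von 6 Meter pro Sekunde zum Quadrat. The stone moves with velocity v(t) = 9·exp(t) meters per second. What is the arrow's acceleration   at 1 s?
Starting from velocity v(t) = 9·t^2 + 8·t - 4, we take 1 derivative. Taking d/dt of v(t), we find a(t) = 18·t + 8. Using a(t) = 18·t + 8 and substituting t = 1, we find a = 26.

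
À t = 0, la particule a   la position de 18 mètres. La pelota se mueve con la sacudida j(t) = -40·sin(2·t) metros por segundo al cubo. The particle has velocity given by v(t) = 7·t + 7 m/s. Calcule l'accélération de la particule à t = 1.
Nous devons dériver notre équation de la vitesse v(t) = 7·t + 7 1 fois. En dérivant la vitesse, nous obtenons l'accélération: a(t) = 7. En utilisant a(t) = 7 et en substituant t = 1, nous trouvons a = 7.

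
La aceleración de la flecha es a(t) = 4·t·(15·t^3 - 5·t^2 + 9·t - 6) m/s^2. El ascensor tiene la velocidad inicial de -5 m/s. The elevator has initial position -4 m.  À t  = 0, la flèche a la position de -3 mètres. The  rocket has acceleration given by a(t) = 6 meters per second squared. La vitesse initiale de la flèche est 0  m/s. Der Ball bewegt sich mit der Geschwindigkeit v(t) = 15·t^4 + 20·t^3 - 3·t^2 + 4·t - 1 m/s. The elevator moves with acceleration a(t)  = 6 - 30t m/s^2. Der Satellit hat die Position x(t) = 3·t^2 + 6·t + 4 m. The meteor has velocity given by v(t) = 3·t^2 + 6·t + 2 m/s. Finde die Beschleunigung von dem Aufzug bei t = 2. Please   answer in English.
From the given acceleration equation a(t) = 6 - 30·t, we substitute t = 2 to get a = -54.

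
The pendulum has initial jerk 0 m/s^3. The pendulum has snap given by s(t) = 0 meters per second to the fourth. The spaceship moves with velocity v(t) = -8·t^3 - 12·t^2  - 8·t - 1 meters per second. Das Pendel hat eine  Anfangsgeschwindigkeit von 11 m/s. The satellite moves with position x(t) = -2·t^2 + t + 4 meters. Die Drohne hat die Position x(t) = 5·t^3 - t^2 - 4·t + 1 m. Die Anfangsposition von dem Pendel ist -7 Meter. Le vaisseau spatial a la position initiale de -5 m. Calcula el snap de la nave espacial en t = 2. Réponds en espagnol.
Partiendo de la velocidad v(t) = -8·t^3 - 12·t^2 - 8·t - 1, tomamos 3 derivadas. La derivada de la velocidad da la aceleración: a(t) = -24·t^2 - 24·t - 8. Tomando d/dt de a(t), encontramos j(t) = -48·t - 24. Tomando d/dt de j(t), encontramos s(t) = -48. Usando s(t) = -48 y sustituyendo t = 2, encontramos s = -48.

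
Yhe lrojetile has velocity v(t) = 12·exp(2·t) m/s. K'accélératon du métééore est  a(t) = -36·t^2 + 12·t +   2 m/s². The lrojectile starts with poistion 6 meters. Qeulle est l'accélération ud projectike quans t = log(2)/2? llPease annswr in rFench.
Nous devons dériver notre équation de la vitesse v(t) = 12·exp(2·t) 1 fois. La dérivée de la vitesse donne l'accélération: a(t) = 24·exp(2·t). En utilisant a(t) = 24·exp(2·t) et en substituant t = log(2)/2, nous trouvons a = 48.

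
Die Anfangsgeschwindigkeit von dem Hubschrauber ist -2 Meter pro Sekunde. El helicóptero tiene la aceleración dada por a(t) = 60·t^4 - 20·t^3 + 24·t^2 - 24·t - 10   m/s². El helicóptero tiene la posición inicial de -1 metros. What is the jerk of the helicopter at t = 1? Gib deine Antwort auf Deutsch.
Um dies zu lösen, müssen wir 1 Ableitung unserer Gleichung für die Beschleunigung a(t) = 60·t^4 - 20·t^3 + 24·t^2 - 24·t - 10 nehmen. Die Ableitung von der Beschleunigung ergibt den Ruck: j(t) = 240·t^3 - 60·t^2 + 48·t - 24. Aus der Gleichung für den Ruck j(t) = 240·t^3 - 60·t^2 + 48·t - 24, setzen wir t = 1 ein und erhalten j = 204.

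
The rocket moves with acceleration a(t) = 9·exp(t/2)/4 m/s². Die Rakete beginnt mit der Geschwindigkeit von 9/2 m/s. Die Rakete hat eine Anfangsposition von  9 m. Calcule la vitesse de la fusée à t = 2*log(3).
Nous devons trouver la primitive de notre équation de l'accélération a(t) = 9·exp(t/2)/4 1 fois. L'intégrale de l'accélération est la vitesse. En utilisant v(0) = 9/2, nous obtenons v(t) = 9·exp(t/2)/2. En utilisant v(t) = 9·exp(t/2)/2 et en substituant t = 2*log(3), nous trouvons v = 27/2.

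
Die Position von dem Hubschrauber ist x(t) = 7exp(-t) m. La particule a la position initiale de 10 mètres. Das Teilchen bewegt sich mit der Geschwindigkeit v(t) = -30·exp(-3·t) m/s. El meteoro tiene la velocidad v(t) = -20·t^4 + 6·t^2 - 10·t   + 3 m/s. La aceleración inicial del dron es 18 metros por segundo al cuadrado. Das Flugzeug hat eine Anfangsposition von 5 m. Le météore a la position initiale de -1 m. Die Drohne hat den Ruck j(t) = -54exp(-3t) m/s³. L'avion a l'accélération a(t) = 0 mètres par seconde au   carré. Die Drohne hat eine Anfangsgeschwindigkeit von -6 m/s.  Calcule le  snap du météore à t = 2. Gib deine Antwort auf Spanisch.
Partiendo de la velocidad v(t) = -20·t^4 + 6·t^2 - 10·t + 3, tomamos 3 derivadas. Tomando d/dt de v(t), encontramos a(t) = -80·t^3 + 12·t - 10. Tomando d/dt de a(t), encontramos j(t) = 12 - 240·t^2. La derivada de la sacudida da el snap: s(t) = -480·t. De la ecuación del snap s(t) = -480·t, sustituimos t = 2 para obtener s = -960.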